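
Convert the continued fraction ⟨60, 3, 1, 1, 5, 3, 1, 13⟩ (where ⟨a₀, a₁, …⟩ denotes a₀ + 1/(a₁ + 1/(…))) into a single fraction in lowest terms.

Compute successive convergents:
a_0 = 60: 60/1
a_1 = 3: 181/3
a_2 = 1: 241/4
a_3 = 1: 422/7
a_4 = 5: 2351/39
a_5 = 3: 7475/124
a_6 = 1: 9826/163
a_7 = 13: 135213/2243

135213/2243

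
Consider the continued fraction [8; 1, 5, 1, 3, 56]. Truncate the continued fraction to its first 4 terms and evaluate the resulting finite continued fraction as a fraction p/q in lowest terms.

Start with 1.
5 + 1/(1/1) = 5 + 1/1 = 6/1
1 + 1/(6/1) = 1 + 1/6 = 7/6
8 + 1/(7/6) = 8 + 6/7 = 62/7

62/7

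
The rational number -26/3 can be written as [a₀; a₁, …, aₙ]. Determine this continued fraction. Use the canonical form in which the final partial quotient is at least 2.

[-9; 3]

-26 = -9·3 + 1, so a_0 = -9
3 = 3·1 + 0, so a_1 = 3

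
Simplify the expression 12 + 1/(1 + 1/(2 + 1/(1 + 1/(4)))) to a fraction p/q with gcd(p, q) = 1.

a_0 = 12: 12/1
a_1 = 1: 13/1
a_2 = 2: 38/3
a_3 = 1: 51/4
a_4 = 4: 242/19

242/19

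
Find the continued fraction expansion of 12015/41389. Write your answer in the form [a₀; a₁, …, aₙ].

[0; 3, 2, 4, 36, 1, 6, 5]

⌊12015/41389⌋ = 0, remainder 12015
⌊41389/12015⌋ = 3, remainder 5344
⌊12015/5344⌋ = 2, remainder 1327
⌊5344/1327⌋ = 4, remainder 36
⌊1327/36⌋ = 36, remainder 31
⌊36/31⌋ = 1, remainder 5
⌊31/5⌋ = 6, remainder 1
⌊5/1⌋ = 5, remainder 0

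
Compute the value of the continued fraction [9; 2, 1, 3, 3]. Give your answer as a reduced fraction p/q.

Compute successive convergents:
a_0 = 9: 9/1
a_1 = 2: 19/2
a_2 = 1: 28/3
a_3 = 3: 103/11
a_4 = 3: 337/36

337/36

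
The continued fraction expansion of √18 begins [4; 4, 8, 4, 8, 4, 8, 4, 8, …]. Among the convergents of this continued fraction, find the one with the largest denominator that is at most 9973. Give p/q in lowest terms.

19601/4620

a_0 = 4: 4/1  (≤ bound)
a_1 = 4: 17/4  (≤ bound)
a_2 = 8: 140/33  (≤ bound)
a_3 = 4: 577/136  (≤ bound)
a_4 = 8: 4756/1121  (≤ bound)
a_5 = 4: 19601/4620  (≤ bound)
a_6 = 8: 161564/38081  (> 9973, stop)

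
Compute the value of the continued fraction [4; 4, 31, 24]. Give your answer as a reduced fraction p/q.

Starting at the tail and folding back:
Start with 24.
31 + 1/(24/1) = 31 + 1/24 = 745/24
4 + 1/(745/24) = 4 + 24/745 = 3004/745
4 + 1/(3004/745) = 4 + 745/3004 = 12761/3004

12761/3004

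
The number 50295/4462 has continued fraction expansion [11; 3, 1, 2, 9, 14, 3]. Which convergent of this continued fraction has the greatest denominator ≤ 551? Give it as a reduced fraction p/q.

a_0 = 11: 11/1  (≤ bound)
a_1 = 3: 34/3  (≤ bound)
a_2 = 1: 45/4  (≤ bound)
a_3 = 2: 124/11  (≤ bound)
a_4 = 9: 1161/103  (≤ bound)
a_5 = 14: 16378/1453  (> 551, stop)

1161/103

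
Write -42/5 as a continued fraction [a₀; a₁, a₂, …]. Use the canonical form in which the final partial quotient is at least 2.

[-9; 1, 1, 2]

⌊-42/5⌋ = -9, remainder 3
⌊5/3⌋ = 1, remainder 2
⌊3/2⌋ = 1, remainder 1
⌊2/1⌋ = 2, remainder 0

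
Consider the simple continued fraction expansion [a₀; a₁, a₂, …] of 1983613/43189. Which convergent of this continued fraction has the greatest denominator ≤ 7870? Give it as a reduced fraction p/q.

a_0 = 45: 45/1  (≤ bound)
a_1 = 1: 46/1  (≤ bound)
a_2 = 13: 643/14  (≤ bound)
a_3 = 56: 36054/785  (≤ bound)
a_4 = 55: 1983613/43189  (> 7870, stop)

36054/785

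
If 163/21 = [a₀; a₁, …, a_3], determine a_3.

Run the Euclidean algorithm, recording each quotient:
163 ÷ 21 → quotient 7, remainder 16
21 ÷ 16 → quotient 1, remainder 5
16 ÷ 5 → quotient 3, remainder 1
5 ÷ 1 → quotient 5, remainder 0

5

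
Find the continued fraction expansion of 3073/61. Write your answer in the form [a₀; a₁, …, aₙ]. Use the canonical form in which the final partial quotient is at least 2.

Apply division with remainder until the remainder is 0:
⌊3073/61⌋ = 50, remainder 23
⌊61/23⌋ = 2, remainder 15
⌊23/15⌋ = 1, remainder 8
⌊15/8⌋ = 1, remainder 7
⌊8/7⌋ = 1, remainder 1
⌊7/1⌋ = 7, remainder 0

[50; 2, 1, 1, 1, 7]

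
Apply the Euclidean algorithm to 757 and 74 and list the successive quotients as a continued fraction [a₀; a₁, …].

[10; 4, 2, 1, 5]

⌊757/74⌋ = 10, remainder 17
⌊74/17⌋ = 4, remainder 6
⌊17/6⌋ = 2, remainder 5
⌊6/5⌋ = 1, remainder 1
⌊5/1⌋ = 5, remainder 0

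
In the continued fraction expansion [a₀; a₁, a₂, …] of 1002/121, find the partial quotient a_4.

Apply division with remainder until the remainder is 0:
1002 = 8·121 + 34, so a_0 = 8
121 = 3·34 + 19, so a_1 = 3
34 = 1·19 + 15, so a_2 = 1
19 = 1·15 + 4, so a_3 = 1
15 = 3·4 + 3, so a_4 = 3

3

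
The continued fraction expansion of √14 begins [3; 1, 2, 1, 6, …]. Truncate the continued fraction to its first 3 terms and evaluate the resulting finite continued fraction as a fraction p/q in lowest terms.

Collapse the nested fraction from the inside out:
Start with 2.
1 + 1/(2/1) = 1 + 1/2 = 3/2
3 + 1/(3/2) = 3 + 2/3 = 11/3

11/3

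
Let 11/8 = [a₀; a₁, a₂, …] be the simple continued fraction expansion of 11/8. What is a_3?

Apply division with remainder until the remainder is 0:
11 = 1·8 + 3, so a_0 = 1
8 = 2·3 + 2, so a_1 = 2
3 = 1·2 + 1, so a_2 = 1
2 = 2·1 + 0, so a_3 = 2

2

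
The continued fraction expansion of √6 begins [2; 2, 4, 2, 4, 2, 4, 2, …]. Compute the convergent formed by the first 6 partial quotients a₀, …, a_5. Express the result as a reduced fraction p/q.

485/198

a_0 = 2: 2/1
a_1 = 2: 5/2
a_2 = 4: 22/9
a_3 = 2: 49/20
a_4 = 4: 218/89
a_5 = 2: 485/198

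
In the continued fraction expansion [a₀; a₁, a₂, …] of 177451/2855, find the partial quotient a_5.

Repeatedly divide and take the remainder:
⌊177451/2855⌋ = 62, remainder 441
⌊2855/441⌋ = 6, remainder 209
⌊441/209⌋ = 2, remainder 23
⌊209/23⌋ = 9, remainder 2
⌊23/2⌋ = 11, remainder 1
⌊2/1⌋ = 2, remainder 0

2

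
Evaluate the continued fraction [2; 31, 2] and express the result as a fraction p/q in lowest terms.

Collapse the nested fraction from the inside out:
Start with 2.
31 + 1/(2/1) = 31 + 1/2 = 63/2
2 + 1/(63/2) = 2 + 2/63 = 128/63

128/63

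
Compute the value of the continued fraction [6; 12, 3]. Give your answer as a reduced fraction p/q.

225/37

Start with 3.
12 + 1/(3/1) = 12 + 1/3 = 37/3
6 + 1/(37/3) = 6 + 3/37 = 225/37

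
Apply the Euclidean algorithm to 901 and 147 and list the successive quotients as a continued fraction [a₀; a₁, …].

⌊901/147⌋ = 6, remainder 19
⌊147/19⌋ = 7, remainder 14
⌊19/14⌋ = 1, remainder 5
⌊14/5⌋ = 2, remainder 4
⌊5/4⌋ = 1, remainder 1
⌊4/1⌋ = 4, remainder 0

[6; 7, 1, 2, 1, 4]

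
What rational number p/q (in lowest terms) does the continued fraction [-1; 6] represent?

Build up convergents one term at a time:
a_0 = -1: -1/1
a_1 = 6: -5/6

-5/6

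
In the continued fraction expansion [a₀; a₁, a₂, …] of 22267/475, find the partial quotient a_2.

7

Run the Euclidean algorithm, recording each quotient:
22267 ÷ 475 → quotient 46, remainder 417
475 ÷ 417 → quotient 1, remainder 58
417 ÷ 58 → quotient 7, remainder 11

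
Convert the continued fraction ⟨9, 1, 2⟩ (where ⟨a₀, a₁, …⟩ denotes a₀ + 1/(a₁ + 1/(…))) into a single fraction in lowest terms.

Start with 2.
1 + 1/(2/1) = 1 + 1/2 = 3/2
9 + 1/(3/2) = 9 + 2/3 = 29/3

29/3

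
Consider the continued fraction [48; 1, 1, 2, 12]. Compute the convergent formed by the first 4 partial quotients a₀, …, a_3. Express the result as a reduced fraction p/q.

Build up convergents one term at a time:
a_0 = 48: 48/1
a_1 = 1: 49/1
a_2 = 1: 97/2
a_3 = 2: 243/5

243/5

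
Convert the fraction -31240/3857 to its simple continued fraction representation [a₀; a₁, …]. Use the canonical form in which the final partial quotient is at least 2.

-31240 ÷ 3857 → quotient -9, remainder 3473
3857 ÷ 3473 → quotient 1, remainder 384
3473 ÷ 384 → quotient 9, remainder 17
384 ÷ 17 → quotient 22, remainder 10
17 ÷ 10 → quotient 1, remainder 7
10 ÷ 7 → quotient 1, remainder 3
7 ÷ 3 → quotient 2, remainder 1
3 ÷ 1 → quotient 3, remainder 0

[-9; 1, 9, 22, 1, 1, 2, 3]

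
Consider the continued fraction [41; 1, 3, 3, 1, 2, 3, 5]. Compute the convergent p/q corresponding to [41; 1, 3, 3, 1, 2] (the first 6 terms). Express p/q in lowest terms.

Build up convergents one term at a time:
a_0 = 41: 41/1
a_1 = 1: 42/1
a_2 = 3: 167/4
a_3 = 3: 543/13
a_4 = 1: 710/17
a_5 = 2: 1963/47

1963/47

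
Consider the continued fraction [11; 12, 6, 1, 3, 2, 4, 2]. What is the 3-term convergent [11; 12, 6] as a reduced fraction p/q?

Starting at the tail and folding back:
Start with 6.
12 + 1/(6/1) = 12 + 1/6 = 73/6
11 + 1/(73/6) = 11 + 6/73 = 809/73

809/73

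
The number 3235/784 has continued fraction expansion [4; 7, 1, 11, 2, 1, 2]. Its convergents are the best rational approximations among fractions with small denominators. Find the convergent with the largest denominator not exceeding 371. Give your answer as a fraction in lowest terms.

List convergents until the denominator exceeds the bound:
a_0 = 4: 4/1  (≤ bound)
a_1 = 7: 29/7  (≤ bound)
a_2 = 1: 33/8  (≤ bound)
a_3 = 11: 392/95  (≤ bound)
a_4 = 2: 817/198  (≤ bound)
a_5 = 1: 1209/293  (≤ bound)
a_6 = 2: 3235/784  (> 371, stop)

1209/293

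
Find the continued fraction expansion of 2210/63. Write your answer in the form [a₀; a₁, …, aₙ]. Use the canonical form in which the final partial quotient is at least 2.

2210 = 35·63 + 5, so a_0 = 35
63 = 12·5 + 3, so a_1 = 12
5 = 1·3 + 2, so a_2 = 1
3 = 1·2 + 1, so a_3 = 1
2 = 2·1 + 0, so a_4 = 2

[35; 12, 1, 1, 2]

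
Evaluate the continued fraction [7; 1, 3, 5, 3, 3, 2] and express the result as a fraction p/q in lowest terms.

Build up convergents one term at a time:
a_0 = 7: 7/1
a_1 = 1: 8/1
a_2 = 3: 31/4
a_3 = 5: 163/21
a_4 = 3: 520/67
a_5 = 3: 1723/222
a_6 = 2: 3966/511

3966/511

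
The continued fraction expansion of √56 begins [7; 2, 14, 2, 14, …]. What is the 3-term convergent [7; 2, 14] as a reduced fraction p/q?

217/29

Start with 14.
2 + 1/(14/1) = 2 + 1/14 = 29/14
7 + 1/(29/14) = 7 + 14/29 = 217/29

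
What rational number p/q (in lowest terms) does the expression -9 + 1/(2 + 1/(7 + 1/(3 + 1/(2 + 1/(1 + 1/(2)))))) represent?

Start with 2.
1 + 1/(2/1) = 1 + 1/2 = 3/2
2 + 1/(3/2) = 2 + 2/3 = 8/3
3 + 1/(8/3) = 3 + 3/8 = 27/8
7 + 1/(27/8) = 7 + 8/27 = 197/27
2 + 1/(197/27) = 2 + 27/197 = 421/197
-9 + 1/(421/197) = -9 + 197/421 = -3592/421

-3592/421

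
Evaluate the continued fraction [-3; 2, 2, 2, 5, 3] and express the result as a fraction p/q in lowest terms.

Start with 3.
5 + 1/(3/1) = 5 + 1/3 = 16/3
2 + 1/(16/3) = 2 + 3/16 = 35/16
2 + 1/(35/16) = 2 + 16/35 = 86/35
2 + 1/(86/35) = 2 + 35/86 = 207/86
-3 + 1/(207/86) = -3 + 86/207 = -535/207

-535/207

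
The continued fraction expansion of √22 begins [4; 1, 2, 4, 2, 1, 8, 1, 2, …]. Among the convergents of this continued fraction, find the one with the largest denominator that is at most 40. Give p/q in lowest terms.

a_0 = 4: 4/1  (≤ bound)
a_1 = 1: 5/1  (≤ bound)
a_2 = 2: 14/3  (≤ bound)
a_3 = 4: 61/13  (≤ bound)
a_4 = 2: 136/29  (≤ bound)
a_5 = 1: 197/42  (> 40, stop)

136/29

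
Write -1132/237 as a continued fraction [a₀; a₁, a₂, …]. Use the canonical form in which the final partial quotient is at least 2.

⌊-1132/237⌋ = -5, remainder 53
⌊237/53⌋ = 4, remainder 25
⌊53/25⌋ = 2, remainder 3
⌊25/3⌋ = 8, remainder 1
⌊3/1⌋ = 3, remainder 0

[-5; 4, 2, 8, 3]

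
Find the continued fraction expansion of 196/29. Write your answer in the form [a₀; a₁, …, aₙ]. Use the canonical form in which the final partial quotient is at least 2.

Repeatedly divide and take the remainder:
⌊196/29⌋ = 6, remainder 22
⌊29/22⌋ = 1, remainder 7
⌊22/7⌋ = 3, remainder 1
⌊7/1⌋ = 7, remainder 0

[6; 1, 3, 7]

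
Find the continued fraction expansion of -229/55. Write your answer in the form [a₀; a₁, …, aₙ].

-229 ÷ 55 → quotient -5, remainder 46
55 ÷ 46 → quotient 1, remainder 9
46 ÷ 9 → quotient 5, remainder 1
9 ÷ 1 → quotient 9, remainder 0

[-5; 1, 5, 9]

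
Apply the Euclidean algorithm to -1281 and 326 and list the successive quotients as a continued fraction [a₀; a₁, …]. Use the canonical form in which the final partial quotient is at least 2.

[-4; 14, 5, 1, 3]

Apply division with remainder until the remainder is 0:
⌊-1281/326⌋ = -4, remainder 23
⌊326/23⌋ = 14, remainder 4
⌊23/4⌋ = 5, remainder 3
⌊4/3⌋ = 1, remainder 1
⌊3/1⌋ = 3, remainder 0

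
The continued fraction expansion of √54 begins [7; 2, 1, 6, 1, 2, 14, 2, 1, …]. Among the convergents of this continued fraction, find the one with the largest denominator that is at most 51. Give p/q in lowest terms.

a_0 = 7: 7/1  (≤ bound)
a_1 = 2: 15/2  (≤ bound)
a_2 = 1: 22/3  (≤ bound)
a_3 = 6: 147/20  (≤ bound)
a_4 = 1: 169/23  (≤ bound)
a_5 = 2: 485/66  (> 51, stop)

169/23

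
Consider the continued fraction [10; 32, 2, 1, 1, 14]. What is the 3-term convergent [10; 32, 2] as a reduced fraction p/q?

a_0 = 10: 10/1
a_1 = 32: 321/32
a_2 = 2: 652/65

652/65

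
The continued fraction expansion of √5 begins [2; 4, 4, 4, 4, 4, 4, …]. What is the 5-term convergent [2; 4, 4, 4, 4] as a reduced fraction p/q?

682/305

Compute successive convergents:
a_0 = 2: 2/1
a_1 = 4: 9/4
a_2 = 4: 38/17
a_3 = 4: 161/72
a_4 = 4: 682/305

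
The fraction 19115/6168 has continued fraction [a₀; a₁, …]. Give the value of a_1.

19115 = 3·6168 + 611, so a_0 = 3
6168 = 10·611 + 58, so a_1 = 10

10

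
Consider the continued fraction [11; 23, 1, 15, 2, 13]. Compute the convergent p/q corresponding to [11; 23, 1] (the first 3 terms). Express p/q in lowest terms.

a_0 = 11: 11/1
a_1 = 23: 254/23
a_2 = 1: 265/24

265/24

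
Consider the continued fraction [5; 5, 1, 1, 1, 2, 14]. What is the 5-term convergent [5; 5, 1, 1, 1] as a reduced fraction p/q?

a_0 = 5: 5/1
a_1 = 5: 26/5
a_2 = 1: 31/6
a_3 = 1: 57/11
a_4 = 1: 88/17

88/17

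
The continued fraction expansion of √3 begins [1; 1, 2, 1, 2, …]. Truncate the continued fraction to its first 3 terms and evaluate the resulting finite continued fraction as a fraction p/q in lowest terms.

5/3

Collapse the nested fraction from the inside out:
Start with 2.
1 + 1/(2/1) = 1 + 1/2 = 3/2
1 + 1/(3/2) = 1 + 2/3 = 5/3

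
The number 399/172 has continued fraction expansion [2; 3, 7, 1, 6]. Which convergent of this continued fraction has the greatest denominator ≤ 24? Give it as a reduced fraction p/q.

51/22

List convergents until the denominator exceeds the bound:
a_0 = 2: 2/1  (≤ bound)
a_1 = 3: 7/3  (≤ bound)
a_2 = 7: 51/22  (≤ bound)
a_3 = 1: 58/25  (> 24, stop)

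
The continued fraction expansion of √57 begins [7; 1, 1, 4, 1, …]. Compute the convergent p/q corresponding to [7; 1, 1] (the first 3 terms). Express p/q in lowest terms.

15/2

Start with 1.
1 + 1/(1/1) = 1 + 1/1 = 2/1
7 + 1/(2/1) = 7 + 1/2 = 15/2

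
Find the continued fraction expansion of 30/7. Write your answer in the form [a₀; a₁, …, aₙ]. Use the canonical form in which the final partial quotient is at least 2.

Apply division with remainder until the remainder is 0:
⌊30/7⌋ = 4, remainder 2
⌊7/2⌋ = 3, remainder 1
⌊2/1⌋ = 2, remainder 0

[4; 3, 2]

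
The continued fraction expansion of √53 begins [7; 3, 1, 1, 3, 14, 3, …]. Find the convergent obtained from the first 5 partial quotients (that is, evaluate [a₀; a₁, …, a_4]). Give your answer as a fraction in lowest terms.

a_0 = 7: 7/1
a_1 = 3: 22/3
a_2 = 1: 29/4
a_3 = 1: 51/7
a_4 = 3: 182/25

182/25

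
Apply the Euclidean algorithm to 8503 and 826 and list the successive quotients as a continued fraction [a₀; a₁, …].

Apply division with remainder until the remainder is 0:
8503 ÷ 826 → quotient 10, remainder 243
826 ÷ 243 → quotient 3, remainder 97
243 ÷ 97 → quotient 2, remainder 49
97 ÷ 49 → quotient 1, remainder 48
49 ÷ 48 → quotient 1, remainder 1
48 ÷ 1 → quotient 48, remainder 0

[10; 3, 2, 1, 1, 48]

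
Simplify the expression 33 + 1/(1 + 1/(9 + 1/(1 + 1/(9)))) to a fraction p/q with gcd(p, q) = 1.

a_0 = 33: 33/1
a_1 = 1: 34/1
a_2 = 9: 339/10
a_3 = 1: 373/11
a_4 = 9: 3696/109

3696/109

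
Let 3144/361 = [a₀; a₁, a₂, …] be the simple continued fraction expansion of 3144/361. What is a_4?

3

3144 ÷ 361 → quotient 8, remainder 256
361 ÷ 256 → quotient 1, remainder 105
256 ÷ 105 → quotient 2, remainder 46
105 ÷ 46 → quotient 2, remainder 13
46 ÷ 13 → quotient 3, remainder 7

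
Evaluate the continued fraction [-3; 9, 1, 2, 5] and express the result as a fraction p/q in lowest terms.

-449/155

Start with 5.
2 + 1/(5/1) = 2 + 1/5 = 11/5
1 + 1/(11/5) = 1 + 5/11 = 16/11
9 + 1/(16/11) = 9 + 11/16 = 155/16
-3 + 1/(155/16) = -3 + 16/155 = -449/155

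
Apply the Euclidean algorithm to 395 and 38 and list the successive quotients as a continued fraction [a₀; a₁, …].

395 = 10·38 + 15, so a_0 = 10
38 = 2·15 + 8, so a_1 = 2
15 = 1·8 + 7, so a_2 = 1
8 = 1·7 + 1, so a_3 = 1
7 = 7·1 + 0, so a_4 = 7

[10; 2, 1, 1, 7]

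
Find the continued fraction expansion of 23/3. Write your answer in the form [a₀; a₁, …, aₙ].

Apply division with remainder until the remainder is 0:
23 = 7·3 + 2, so a_0 = 7
3 = 1·2 + 1, so a_1 = 1
2 = 2·1 + 0, so a_2 = 2

[7; 1, 2]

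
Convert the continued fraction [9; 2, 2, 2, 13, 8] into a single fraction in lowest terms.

Start with 8.
13 + 1/(8/1) = 13 + 1/8 = 105/8
2 + 1/(105/8) = 2 + 8/105 = 218/105
2 + 1/(218/105) = 2 + 105/218 = 541/218
2 + 1/(541/218) = 2 + 218/541 = 1300/541
9 + 1/(1300/541) = 9 + 541/1300 = 12241/1300

12241/1300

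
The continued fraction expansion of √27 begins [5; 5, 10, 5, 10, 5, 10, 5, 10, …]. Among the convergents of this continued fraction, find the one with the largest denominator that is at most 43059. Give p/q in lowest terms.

70226/13515

a_0 = 5: 5/1  (≤ bound)
a_1 = 5: 26/5  (≤ bound)
a_2 = 10: 265/51  (≤ bound)
a_3 = 5: 1351/260  (≤ bound)
a_4 = 10: 13775/2651  (≤ bound)
a_5 = 5: 70226/13515  (≤ bound)
a_6 = 10: 716035/137801  (> 43059, stop)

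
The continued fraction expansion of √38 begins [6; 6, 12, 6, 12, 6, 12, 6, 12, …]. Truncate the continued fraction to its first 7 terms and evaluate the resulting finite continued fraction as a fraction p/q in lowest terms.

2463306/399601

Work from the innermost term outward:
Start with 12.
6 + 1/(12/1) = 6 + 1/12 = 73/12
12 + 1/(73/12) = 12 + 12/73 = 888/73
6 + 1/(888/73) = 6 + 73/888 = 5401/888
12 + 1/(5401/888) = 12 + 888/5401 = 65700/5401
6 + 1/(65700/5401) = 6 + 5401/65700 = 399601/65700
6 + 1/(399601/65700) = 6 + 65700/399601 = 2463306/399601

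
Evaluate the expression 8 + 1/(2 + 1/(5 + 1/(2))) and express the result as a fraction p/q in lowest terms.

203/24

a_0 = 8: 8/1
a_1 = 2: 17/2
a_2 = 5: 93/11
a_3 = 2: 203/24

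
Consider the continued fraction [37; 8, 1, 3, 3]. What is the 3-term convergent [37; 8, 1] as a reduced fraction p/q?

Start with 1.
8 + 1/(1/1) = 8 + 1/1 = 9/1
37 + 1/(9/1) = 37 + 1/9 = 334/9

334/9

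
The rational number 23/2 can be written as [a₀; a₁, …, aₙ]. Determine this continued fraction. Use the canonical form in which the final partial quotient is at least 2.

23 ÷ 2 → quotient 11, remainder 1
2 ÷ 1 → quotient 2, remainder 0

[11; 2]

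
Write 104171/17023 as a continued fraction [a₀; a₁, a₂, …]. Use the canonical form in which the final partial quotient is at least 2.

⌊104171/17023⌋ = 6, remainder 2033
⌊17023/2033⌋ = 8, remainder 759
⌊2033/759⌋ = 2, remainder 515
⌊759/515⌋ = 1, remainder 244
⌊515/244⌋ = 2, remainder 27
⌊244/27⌋ = 9, remainder 1
⌊27/1⌋ = 27, remainder 0

[6; 8, 2, 1, 2, 9, 27]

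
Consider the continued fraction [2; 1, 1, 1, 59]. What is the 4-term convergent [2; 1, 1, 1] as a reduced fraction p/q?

Build up convergents one term at a time:
a_0 = 2: 2/1
a_1 = 1: 3/1
a_2 = 1: 5/2
a_3 = 1: 8/3

8/3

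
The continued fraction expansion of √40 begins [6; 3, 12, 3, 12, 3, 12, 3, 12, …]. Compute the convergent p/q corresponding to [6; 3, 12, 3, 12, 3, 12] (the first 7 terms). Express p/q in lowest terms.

a_0 = 6: 6/1
a_1 = 3: 19/3
a_2 = 12: 234/37
a_3 = 3: 721/114
a_4 = 12: 8886/1405
a_5 = 3: 27379/4329
a_6 = 12: 337434/53353

337434/53353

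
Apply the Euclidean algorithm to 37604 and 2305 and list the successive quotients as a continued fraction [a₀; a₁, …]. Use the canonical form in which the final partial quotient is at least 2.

Apply division with remainder until the remainder is 0:
37604 ÷ 2305 → quotient 16, remainder 724
2305 ÷ 724 → quotient 3, remainder 133
724 ÷ 133 → quotient 5, remainder 59
133 ÷ 59 → quotient 2, remainder 15
59 ÷ 15 → quotient 3, remainder 14
15 ÷ 14 → quotient 1, remainder 1
14 ÷ 1 → quotient 14, remainder 0

[16; 3, 5, 2, 3, 1, 14]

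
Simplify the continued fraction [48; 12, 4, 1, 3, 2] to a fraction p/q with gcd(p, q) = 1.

25243/525

a_0 = 48: 48/1
a_1 = 12: 577/12
a_2 = 4: 2356/49
a_3 = 1: 2933/61
a_4 = 3: 11155/232
a_5 = 2: 25243/525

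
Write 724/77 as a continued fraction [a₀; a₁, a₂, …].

[9; 2, 2, 15]

Run the Euclidean algorithm, recording each quotient:
724 = 9·77 + 31, so a_0 = 9
77 = 2·31 + 15, so a_1 = 2
31 = 2·15 + 1, so a_2 = 2
15 = 15·1 + 0, so a_3 = 15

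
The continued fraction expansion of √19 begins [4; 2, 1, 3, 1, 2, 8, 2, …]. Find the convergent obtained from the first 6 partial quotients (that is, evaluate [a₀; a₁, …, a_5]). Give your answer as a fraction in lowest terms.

Start with 2.
1 + 1/(2/1) = 1 + 1/2 = 3/2
3 + 1/(3/2) = 3 + 2/3 = 11/3
1 + 1/(11/3) = 1 + 3/11 = 14/11
2 + 1/(14/11) = 2 + 11/14 = 39/14
4 + 1/(39/14) = 4 + 14/39 = 170/39

170/39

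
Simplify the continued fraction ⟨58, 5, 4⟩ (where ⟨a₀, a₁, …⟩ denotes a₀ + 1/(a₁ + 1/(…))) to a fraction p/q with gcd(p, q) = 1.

Start with 4.
5 + 1/(4/1) = 5 + 1/4 = 21/4
58 + 1/(21/4) = 58 + 4/21 = 1222/21

1222/21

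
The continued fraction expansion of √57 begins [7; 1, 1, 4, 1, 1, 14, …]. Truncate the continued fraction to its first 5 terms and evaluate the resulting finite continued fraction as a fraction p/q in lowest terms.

83/11

Start with 1.
4 + 1/(1/1) = 4 + 1/1 = 5/1
1 + 1/(5/1) = 1 + 1/5 = 6/5
1 + 1/(6/5) = 1 + 5/6 = 11/6
7 + 1/(11/6) = 7 + 6/11 = 83/11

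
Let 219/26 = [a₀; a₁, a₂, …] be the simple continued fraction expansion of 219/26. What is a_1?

2

219 ÷ 26 → quotient 8, remainder 11
26 ÷ 11 → quotient 2, remainder 4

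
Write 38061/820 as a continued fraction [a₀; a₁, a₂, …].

[46; 2, 2, 2, 8, 8]

38061 = 46·820 + 341, so a_0 = 46
820 = 2·341 + 138, so a_1 = 2
341 = 2·138 + 65, so a_2 = 2
138 = 2·65 + 8, so a_3 = 2
65 = 8·8 + 1, so a_4 = 8
8 = 8·1 + 0, so a_5 = 8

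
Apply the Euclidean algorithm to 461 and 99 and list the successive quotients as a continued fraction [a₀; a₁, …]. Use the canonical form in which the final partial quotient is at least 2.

461 ÷ 99 → quotient 4, remainder 65
99 ÷ 65 → quotient 1, remainder 34
65 ÷ 34 → quotient 1, remainder 31
34 ÷ 31 → quotient 1, remainder 3
31 ÷ 3 → quotient 10, remainder 1
3 ÷ 1 → quotient 3, remainder 0

[4; 1, 1, 1, 10, 3]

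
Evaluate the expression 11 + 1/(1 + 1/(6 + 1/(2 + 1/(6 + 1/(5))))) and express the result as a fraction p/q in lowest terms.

Work from the innermost term outward:
Start with 5.
6 + 1/(5/1) = 6 + 1/5 = 31/5
2 + 1/(31/5) = 2 + 5/31 = 67/31
6 + 1/(67/31) = 6 + 31/67 = 433/67
1 + 1/(433/67) = 1 + 67/433 = 500/433
11 + 1/(500/433) = 11 + 433/500 = 5933/500

5933/500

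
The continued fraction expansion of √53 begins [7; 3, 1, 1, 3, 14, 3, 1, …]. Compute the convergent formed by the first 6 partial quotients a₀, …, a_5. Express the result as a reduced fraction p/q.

Collapse the nested fraction from the inside out:
Start with 14.
3 + 1/(14/1) = 3 + 1/14 = 43/14
1 + 1/(43/14) = 1 + 14/43 = 57/43
1 + 1/(57/43) = 1 + 43/57 = 100/57
3 + 1/(100/57) = 3 + 57/100 = 357/100
7 + 1/(357/100) = 7 + 100/357 = 2599/357

2599/357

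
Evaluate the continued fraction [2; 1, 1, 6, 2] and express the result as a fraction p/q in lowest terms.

71/28

a_0 = 2: 2/1
a_1 = 1: 3/1
a_2 = 1: 5/2
a_3 = 6: 33/13
a_4 = 2: 71/28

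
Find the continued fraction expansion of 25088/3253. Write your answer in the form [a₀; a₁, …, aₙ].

25088 = 7·3253 + 2317, so a_0 = 7
3253 = 1·2317 + 936, so a_1 = 1
2317 = 2·936 + 445, so a_2 = 2
936 = 2·445 + 46, so a_3 = 2
445 = 9·46 + 31, so a_4 = 9
46 = 1·31 + 15, so a_5 = 1
31 = 2·15 + 1, so a_6 = 2
15 = 15·1 + 0, so a_7 = 15

[7; 1, 2, 2, 9, 1, 2, 15]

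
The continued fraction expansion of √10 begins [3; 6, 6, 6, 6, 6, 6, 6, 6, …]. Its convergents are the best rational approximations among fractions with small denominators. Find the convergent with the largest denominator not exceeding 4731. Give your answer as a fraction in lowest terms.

List convergents until the denominator exceeds the bound:
a_0 = 3: 3/1  (≤ bound)
a_1 = 6: 19/6  (≤ bound)
a_2 = 6: 117/37  (≤ bound)
a_3 = 6: 721/228  (≤ bound)
a_4 = 6: 4443/1405  (≤ bound)
a_5 = 6: 27379/8658  (> 4731, stop)

4443/1405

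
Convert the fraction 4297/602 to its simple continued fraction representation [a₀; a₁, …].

[7; 7, 3, 1, 20]

4297 = 7·602 + 83, so a_0 = 7
602 = 7·83 + 21, so a_1 = 7
83 = 3·21 + 20, so a_2 = 3
21 = 1·20 + 1, so a_3 = 1
20 = 20·1 + 0, so a_4 = 20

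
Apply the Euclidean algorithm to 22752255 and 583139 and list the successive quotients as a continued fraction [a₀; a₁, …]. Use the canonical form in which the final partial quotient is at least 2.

[39; 59, 3, 2, 1, 5, 57, 3]

Run the Euclidean algorithm, recording each quotient:
22752255 = 39·583139 + 9834, so a_0 = 39
583139 = 59·9834 + 2933, so a_1 = 59
9834 = 3·2933 + 1035, so a_2 = 3
2933 = 2·1035 + 863, so a_3 = 2
1035 = 1·863 + 172, so a_4 = 1
863 = 5·172 + 3, so a_5 = 5
172 = 57·3 + 1, so a_6 = 57
3 = 3·1 + 0, so a_7 = 3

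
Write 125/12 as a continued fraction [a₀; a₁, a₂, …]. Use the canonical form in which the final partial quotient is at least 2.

[10; 2, 2, 2]

⌊125/12⌋ = 10, remainder 5
⌊12/5⌋ = 2, remainder 2
⌊5/2⌋ = 2, remainder 1
⌊2/1⌋ = 2, remainder 0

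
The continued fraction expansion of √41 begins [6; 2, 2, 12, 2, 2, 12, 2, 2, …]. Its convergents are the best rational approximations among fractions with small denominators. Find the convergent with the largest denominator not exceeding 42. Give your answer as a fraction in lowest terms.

a_0 = 6: 6/1  (≤ bound)
a_1 = 2: 13/2  (≤ bound)
a_2 = 2: 32/5  (≤ bound)
a_3 = 12: 397/62  (> 42, stop)

32/5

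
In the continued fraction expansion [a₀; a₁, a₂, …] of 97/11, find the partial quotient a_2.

4

Run the Euclidean algorithm, recording each quotient:
97 = 8·11 + 9, so a_0 = 8
11 = 1·9 + 2, so a_1 = 1
9 = 4·2 + 1, so a_2 = 4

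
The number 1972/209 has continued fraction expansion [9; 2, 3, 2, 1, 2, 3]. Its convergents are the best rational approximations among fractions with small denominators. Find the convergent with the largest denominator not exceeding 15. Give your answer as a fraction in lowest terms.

a_0 = 9: 9/1  (≤ bound)
a_1 = 2: 19/2  (≤ bound)
a_2 = 3: 66/7  (≤ bound)
a_3 = 2: 151/16  (> 15, stop)

66/7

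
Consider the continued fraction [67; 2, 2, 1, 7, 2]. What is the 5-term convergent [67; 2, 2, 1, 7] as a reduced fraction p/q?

3641/54

Start with 7.
1 + 1/(7/1) = 1 + 1/7 = 8/7
2 + 1/(8/7) = 2 + 7/8 = 23/8
2 + 1/(23/8) = 2 + 8/23 = 54/23
67 + 1/(54/23) = 67 + 23/54 = 3641/54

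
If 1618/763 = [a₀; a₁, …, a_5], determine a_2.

1618 = 2·763 + 92, so a_0 = 2
763 = 8·92 + 27, so a_1 = 8
92 = 3·27 + 11, so a_2 = 3

3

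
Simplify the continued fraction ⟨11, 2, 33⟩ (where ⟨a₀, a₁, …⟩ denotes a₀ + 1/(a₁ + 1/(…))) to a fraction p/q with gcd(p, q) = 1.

770/67

Start with 33.
2 + 1/(33/1) = 2 + 1/33 = 67/33
11 + 1/(67/33) = 11 + 33/67 = 770/67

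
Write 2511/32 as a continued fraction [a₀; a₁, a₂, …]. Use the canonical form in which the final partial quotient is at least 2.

[78; 2, 7, 2]

2511 = 78·32 + 15, so a_0 = 78
32 = 2·15 + 2, so a_1 = 2
15 = 7·2 + 1, so a_2 = 7
2 = 2·1 + 0, so a_3 = 2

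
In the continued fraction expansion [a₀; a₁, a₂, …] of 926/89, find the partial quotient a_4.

2

Run the Euclidean algorithm, recording each quotient:
926 = 10·89 + 36, so a_0 = 10
89 = 2·36 + 17, so a_1 = 2
36 = 2·17 + 2, so a_2 = 2
17 = 8·2 + 1, so a_3 = 8
2 = 2·1 + 0, so a_4 = 2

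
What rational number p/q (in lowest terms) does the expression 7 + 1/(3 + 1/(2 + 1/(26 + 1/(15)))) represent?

20271/2782

Use the convergent recurrence hₖ = aₖ·hₖ₋₁ + hₖ₋₂ (and likewise for the denominators kₖ):
a_0 = 7: 7/1
a_1 = 3: 22/3
a_2 = 2: 51/7
a_3 = 26: 1348/185
a_4 = 15: 20271/2782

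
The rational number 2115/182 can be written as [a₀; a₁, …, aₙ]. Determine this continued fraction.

[11; 1, 1, 1, 1, 1, 3, 6]

2115 = 11·182 + 113, so a_0 = 11
182 = 1·113 + 69, so a_1 = 1
113 = 1·69 + 44, so a_2 = 1
69 = 1·44 + 25, so a_3 = 1
44 = 1·25 + 19, so a_4 = 1
25 = 1·19 + 6, so a_5 = 1
19 = 3·6 + 1, so a_6 = 3
6 = 6·1 + 0, so a_7 = 6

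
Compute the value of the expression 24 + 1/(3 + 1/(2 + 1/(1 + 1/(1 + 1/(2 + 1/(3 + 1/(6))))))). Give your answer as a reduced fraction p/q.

a_0 = 24: 24/1
a_1 = 3: 73/3
a_2 = 2: 170/7
a_3 = 1: 243/10
a_4 = 1: 413/17
a_5 = 2: 1069/44
a_6 = 3: 3620/149
a_7 = 6: 22789/938

22789/938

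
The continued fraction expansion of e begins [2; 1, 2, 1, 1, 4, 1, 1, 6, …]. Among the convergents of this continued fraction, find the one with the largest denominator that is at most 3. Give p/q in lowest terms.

a_0 = 2: 2/1  (≤ bound)
a_1 = 1: 3/1  (≤ bound)
a_2 = 2: 8/3  (≤ bound)
a_3 = 1: 11/4  (> 3, stop)

8/3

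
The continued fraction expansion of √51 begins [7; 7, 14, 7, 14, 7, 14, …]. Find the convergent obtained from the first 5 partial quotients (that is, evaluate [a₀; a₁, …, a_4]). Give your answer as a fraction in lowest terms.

Start with 14.
7 + 1/(14/1) = 7 + 1/14 = 99/14
14 + 1/(99/14) = 14 + 14/99 = 1400/99
7 + 1/(1400/99) = 7 + 99/1400 = 9899/1400
7 + 1/(9899/1400) = 7 + 1400/9899 = 70693/9899

70693/9899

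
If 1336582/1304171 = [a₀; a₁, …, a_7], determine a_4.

5

⌊1336582/1304171⌋ = 1, remainder 32411
⌊1304171/32411⌋ = 40, remainder 7731
⌊32411/7731⌋ = 4, remainder 1487
⌊7731/1487⌋ = 5, remainder 296
⌊1487/296⌋ = 5, remainder 7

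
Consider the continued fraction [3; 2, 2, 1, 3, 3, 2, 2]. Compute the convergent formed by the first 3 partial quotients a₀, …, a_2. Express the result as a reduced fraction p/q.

17/5

Use the convergent recurrence hₖ = aₖ·hₖ₋₁ + hₖ₋₂ (and likewise for the denominators kₖ):
a_0 = 3: 3/1
a_1 = 2: 7/2
a_2 = 2: 17/5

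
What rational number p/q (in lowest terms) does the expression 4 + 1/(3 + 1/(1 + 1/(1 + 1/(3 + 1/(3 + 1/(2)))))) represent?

809/189

Use the convergent recurrence hₖ = aₖ·hₖ₋₁ + hₖ₋₂ (and likewise for the denominators kₖ):
a_0 = 4: 4/1
a_1 = 3: 13/3
a_2 = 1: 17/4
a_3 = 1: 30/7
a_4 = 3: 107/25
a_5 = 3: 351/82
a_6 = 2: 809/189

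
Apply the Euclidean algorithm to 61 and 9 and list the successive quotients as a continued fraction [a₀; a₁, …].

[6; 1, 3, 2]

61 = 6·9 + 7, so a_0 = 6
9 = 1·7 + 2, so a_1 = 1
7 = 3·2 + 1, so a_2 = 3
2 = 2·1 + 0, so a_3 = 2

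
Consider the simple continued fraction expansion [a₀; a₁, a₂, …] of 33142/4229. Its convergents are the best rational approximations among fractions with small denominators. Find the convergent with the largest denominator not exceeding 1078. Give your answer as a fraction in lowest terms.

List convergents until the denominator exceeds the bound:
a_0 = 7: 7/1  (≤ bound)
a_1 = 1: 8/1  (≤ bound)
a_2 = 5: 47/6  (≤ bound)
a_3 = 7: 337/43  (≤ bound)
a_4 = 1: 384/49  (≤ bound)
a_5 = 3: 1489/190  (≤ bound)
a_6 = 22: 33142/4229  (> 1078, stop)

1489/190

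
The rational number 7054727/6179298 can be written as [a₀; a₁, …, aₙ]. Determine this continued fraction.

Run the Euclidean algorithm, recording each quotient:
7054727 = 1·6179298 + 875429, so a_0 = 1
6179298 = 7·875429 + 51295, so a_1 = 7
875429 = 17·51295 + 3414, so a_2 = 17
51295 = 15·3414 + 85, so a_3 = 15
3414 = 40·85 + 14, so a_4 = 40
85 = 6·14 + 1, so a_5 = 6
14 = 14·1 + 0, so a_6 = 14

[1; 7, 17, 15, 40, 6, 14]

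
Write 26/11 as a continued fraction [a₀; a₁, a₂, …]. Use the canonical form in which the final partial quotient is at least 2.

Repeatedly divide and take the remainder:
26 ÷ 11 → quotient 2, remainder 4
11 ÷ 4 → quotient 2, remainder 3
4 ÷ 3 → quotient 1, remainder 1
3 ÷ 1 → quotient 3, remainder 0

[2; 2, 1, 3]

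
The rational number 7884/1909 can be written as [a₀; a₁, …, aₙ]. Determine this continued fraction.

Repeatedly divide and take the remainder:
7884 ÷ 1909 → quotient 4, remainder 248
1909 ÷ 248 → quotient 7, remainder 173
248 ÷ 173 → quotient 1, remainder 75
173 ÷ 75 → quotient 2, remainder 23
75 ÷ 23 → quotient 3, remainder 6
23 ÷ 6 → quotient 3, remainder 5
6 ÷ 5 → quotient 1, remainder 1
5 ÷ 1 → quotient 5, remainder 0

[4; 7, 1, 2, 3, 3, 1, 5]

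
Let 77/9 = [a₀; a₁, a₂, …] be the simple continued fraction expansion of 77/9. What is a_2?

1

⌊77/9⌋ = 8, remainder 5
⌊9/5⌋ = 1, remainder 4
⌊5/4⌋ = 1, remainder 1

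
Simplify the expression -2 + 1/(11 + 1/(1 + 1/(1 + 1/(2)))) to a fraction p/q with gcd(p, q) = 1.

Build up convergents one term at a time:
a_0 = -2: -2/1
a_1 = 11: -21/11
a_2 = 1: -23/12
a_3 = 1: -44/23
a_4 = 2: -111/58

-111/58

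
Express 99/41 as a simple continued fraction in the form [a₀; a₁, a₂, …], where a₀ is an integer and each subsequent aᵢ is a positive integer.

Apply division with remainder until the remainder is 0:
99 = 2·41 + 17, so a_0 = 2
41 = 2·17 + 7, so a_1 = 2
17 = 2·7 + 3, so a_2 = 2
7 = 2·3 + 1, so a_3 = 2
3 = 3·1 + 0, so a_4 = 3

[2; 2, 2, 2, 3]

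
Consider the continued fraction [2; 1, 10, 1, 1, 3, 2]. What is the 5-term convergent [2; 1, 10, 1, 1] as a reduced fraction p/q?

67/23

Compute successive convergents:
a_0 = 2: 2/1
a_1 = 1: 3/1
a_2 = 10: 32/11
a_3 = 1: 35/12
a_4 = 1: 67/23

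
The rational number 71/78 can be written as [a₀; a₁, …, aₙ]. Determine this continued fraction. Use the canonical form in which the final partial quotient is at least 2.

71 ÷ 78 → quotient 0, remainder 71
78 ÷ 71 → quotient 1, remainder 7
71 ÷ 7 → quotient 10, remainder 1
7 ÷ 1 → quotient 7, remainder 0

[0; 1, 10, 7]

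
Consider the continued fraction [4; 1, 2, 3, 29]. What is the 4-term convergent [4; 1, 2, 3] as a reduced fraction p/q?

a_0 = 4: 4/1
a_1 = 1: 5/1
a_2 = 2: 14/3
a_3 = 3: 47/10

47/10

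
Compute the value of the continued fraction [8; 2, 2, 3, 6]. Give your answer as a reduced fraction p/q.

900/107

Start with 6.
3 + 1/(6/1) = 3 + 1/6 = 19/6
2 + 1/(19/6) = 2 + 6/19 = 44/19
2 + 1/(44/19) = 2 + 19/44 = 107/44
8 + 1/(107/44) = 8 + 44/107 = 900/107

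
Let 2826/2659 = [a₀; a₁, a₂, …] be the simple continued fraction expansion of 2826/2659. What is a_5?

Run the Euclidean algorithm, recording each quotient:
⌊2826/2659⌋ = 1, remainder 167
⌊2659/167⌋ = 15, remainder 154
⌊167/154⌋ = 1, remainder 13
⌊154/13⌋ = 11, remainder 11
⌊13/11⌋ = 1, remainder 2
⌊11/2⌋ = 5, remainder 1

5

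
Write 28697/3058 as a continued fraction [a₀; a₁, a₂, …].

Run the Euclidean algorithm, recording each quotient:
⌊28697/3058⌋ = 9, remainder 1175
⌊3058/1175⌋ = 2, remainder 708
⌊1175/708⌋ = 1, remainder 467
⌊708/467⌋ = 1, remainder 241
⌊467/241⌋ = 1, remainder 226
⌊241/226⌋ = 1, remainder 15
⌊226/15⌋ = 15, remainder 1
⌊15/1⌋ = 15, remainder 0

[9; 2, 1, 1, 1, 1, 15, 15]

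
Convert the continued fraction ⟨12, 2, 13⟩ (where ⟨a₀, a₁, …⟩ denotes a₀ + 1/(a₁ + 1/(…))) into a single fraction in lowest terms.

Start with 13.
2 + 1/(13/1) = 2 + 1/13 = 27/13
12 + 1/(27/13) = 12 + 13/27 = 337/27

337/27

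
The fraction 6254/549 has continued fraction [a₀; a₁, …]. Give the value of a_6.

Run the Euclidean algorithm, recording each quotient:
6254 ÷ 549 → quotient 11, remainder 215
549 ÷ 215 → quotient 2, remainder 119
215 ÷ 119 → quotient 1, remainder 96
119 ÷ 96 → quotient 1, remainder 23
96 ÷ 23 → quotient 4, remainder 4
23 ÷ 4 → quotient 5, remainder 3
4 ÷ 3 → quotient 1, remainder 1

1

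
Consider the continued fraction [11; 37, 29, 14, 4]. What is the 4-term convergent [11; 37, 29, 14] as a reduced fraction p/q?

166210/15073

a_0 = 11: 11/1
a_1 = 37: 408/37
a_2 = 29: 11843/1074
a_3 = 14: 166210/15073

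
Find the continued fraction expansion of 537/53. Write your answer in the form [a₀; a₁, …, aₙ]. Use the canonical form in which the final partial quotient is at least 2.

[10; 7, 1, 1, 3]

Run the Euclidean algorithm, recording each quotient:
537 ÷ 53 → quotient 10, remainder 7
53 ÷ 7 → quotient 7, remainder 4
7 ÷ 4 → quotient 1, remainder 3
4 ÷ 3 → quotient 1, remainder 1
3 ÷ 1 → quotient 3, remainder 0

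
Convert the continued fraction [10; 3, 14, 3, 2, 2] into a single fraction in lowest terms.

7703/746

Start with 2.
2 + 1/(2/1) = 2 + 1/2 = 5/2
3 + 1/(5/2) = 3 + 2/5 = 17/5
14 + 1/(17/5) = 14 + 5/17 = 243/17
3 + 1/(243/17) = 3 + 17/243 = 746/243
10 + 1/(746/243) = 10 + 243/746 = 7703/746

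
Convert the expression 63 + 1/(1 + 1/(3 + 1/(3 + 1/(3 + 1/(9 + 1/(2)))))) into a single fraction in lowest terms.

53756/843

Compute successive convergents:
a_0 = 63: 63/1
a_1 = 1: 64/1
a_2 = 3: 255/4
a_3 = 3: 829/13
a_4 = 3: 2742/43
a_5 = 9: 25507/400
a_6 = 2: 53756/843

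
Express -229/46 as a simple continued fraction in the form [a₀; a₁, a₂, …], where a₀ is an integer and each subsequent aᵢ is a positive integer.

[-5; 46]

-229 ÷ 46 → quotient -5, remainder 1
46 ÷ 1 → quotient 46, remainder 0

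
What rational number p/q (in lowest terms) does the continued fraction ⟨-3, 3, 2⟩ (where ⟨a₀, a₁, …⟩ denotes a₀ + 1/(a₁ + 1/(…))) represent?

-19/7

Starting at the tail and folding back:
Start with 2.
3 + 1/(2/1) = 3 + 1/2 = 7/2
-3 + 1/(7/2) = -3 + 2/7 = -19/7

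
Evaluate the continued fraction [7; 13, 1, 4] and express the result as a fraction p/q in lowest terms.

Use the convergent recurrence hₖ = aₖ·hₖ₋₁ + hₖ₋₂ (and likewise for the denominators kₖ):
a_0 = 7: 7/1
a_1 = 13: 92/13
a_2 = 1: 99/14
a_3 = 4: 488/69

488/69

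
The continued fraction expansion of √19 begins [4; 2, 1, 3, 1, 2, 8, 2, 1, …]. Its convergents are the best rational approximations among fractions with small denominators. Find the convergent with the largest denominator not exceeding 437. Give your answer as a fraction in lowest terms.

a_0 = 4: 4/1  (≤ bound)
a_1 = 2: 9/2  (≤ bound)
a_2 = 1: 13/3  (≤ bound)
a_3 = 3: 48/11  (≤ bound)
a_4 = 1: 61/14  (≤ bound)
a_5 = 2: 170/39  (≤ bound)
a_6 = 8: 1421/326  (≤ bound)
a_7 = 2: 3012/691  (> 437, stop)

1421/326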